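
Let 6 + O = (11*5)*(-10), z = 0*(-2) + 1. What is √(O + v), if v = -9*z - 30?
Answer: I*√595 ≈ 24.393*I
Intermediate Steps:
z = 1 (z = 0 + 1 = 1)
v = -39 (v = -9*1 - 30 = -9 - 30 = -39)
O = -556 (O = -6 + (11*5)*(-10) = -6 + 55*(-10) = -6 - 550 = -556)
√(O + v) = √(-556 - 39) = √(-595) = I*√595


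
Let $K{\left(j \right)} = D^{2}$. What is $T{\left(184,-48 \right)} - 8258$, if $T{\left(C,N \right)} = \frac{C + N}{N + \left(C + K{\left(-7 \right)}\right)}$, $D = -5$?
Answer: $- \frac{1329402}{161} \approx -8257.2$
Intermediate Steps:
$K{\left(j \right)} = 25$ ($K{\left(j \right)} = \left(-5\right)^{2} = 25$)
$T{\left(C,N \right)} = \frac{C + N}{25 + C + N}$ ($T{\left(C,N \right)} = \frac{C + N}{N + \left(C + 25\right)} = \frac{C + N}{N + \left(25 + C\right)} = \frac{C + N}{25 + C + N}$)
$T{\left(184,-48 \right)} - 8258 = \frac{184 - 48}{25 + 184 - 48} - 8258 = \frac{1}{161} \cdot 136 - 8258 = \frac{136}{161} - 8258 = - \frac{1329402}{161}$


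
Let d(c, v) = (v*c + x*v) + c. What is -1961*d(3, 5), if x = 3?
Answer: -64713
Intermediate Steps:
d(c, v) = c + 3*v + c*v (d(c, v) = (v*c + 3*v) + c = (c*v + 3*v) + c = (3*v + c*v) + c = c + 3*v + c*v)
-1961*d(3, 5) = -1961*(3 + 3*5 + 3*5) = -1961*(3 + 15 + 15) = -1961*33 = -64713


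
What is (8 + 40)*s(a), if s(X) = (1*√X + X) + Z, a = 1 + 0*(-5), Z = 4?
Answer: 288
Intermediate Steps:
a = 1 (a = 1 + 0 = 1)
s(X) = 4 + X + √X (s(X) = (1*√X + X) + 4 = (√X + X) + 4 = (X + √X) + 4 = 4 + X + √X)
(8 + 40)*s(a) = (8 + 40)*(4 + 1 + √1) = 48*(4 + 1 + 1) = 48*6 = 288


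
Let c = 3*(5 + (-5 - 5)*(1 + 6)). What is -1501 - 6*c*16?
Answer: 17219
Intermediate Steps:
c = -195 (c = 3*(5 - 10*7) = 3*(5 - 70) = 3*(-65) = -195)
-1501 - 6*c*16 = -1501 - 6*(-195)*16 = -1501 + 1170*16 = -1501 + 18720 = 17219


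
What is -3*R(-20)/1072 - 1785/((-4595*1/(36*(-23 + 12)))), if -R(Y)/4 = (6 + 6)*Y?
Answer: -9637344/61573 ≈ -156.52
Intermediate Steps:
R(Y) = -48*Y (R(Y) = -4*(6 + 6)*Y = -48*Y)
-3*R(-20)/1072 - 1785/((-4595*1/(36*(-23 + 12)))) = -(-144)*(-20)/1072 - 1785/((-4595*1/(36*(-23 + 12)))) = -3*960*(1/1072) - 1785/((-4595/((-11*36)))) = -2880*1/1072 - 1785/((-4595/(-396))) = -180/67 - 1785/((-4595*(-1/396))) = -180/67 - 1785/4595/396 = -180/67 - 1785*396/4595 = -180/67 - 141372/919 = -9637344/61573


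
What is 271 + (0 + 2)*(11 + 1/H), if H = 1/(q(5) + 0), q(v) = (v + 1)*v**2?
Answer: 593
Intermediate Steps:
q(v) = v**2*(1 + v) (q(v) = (1 + v)*v**2 = v**2*(1 + v))
H = 1/150 (H = 1/(5**2*(1 + 5) + 0) = 1/(25*6 + 0) = 1/(150 + 0) = 1/150 ≈ 0.0066667)
271 + (0 + 2)*(11 + 1/H) = 271 + (0 + 2)*(11 + 1/(1/150)) = 271 + 2*(11 + 150) = 271 + 2*161 = 271 + 322 = 593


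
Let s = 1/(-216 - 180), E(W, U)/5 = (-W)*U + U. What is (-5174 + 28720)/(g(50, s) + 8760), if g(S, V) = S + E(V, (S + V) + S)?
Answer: 3692389536/1460152975 ≈ 2.5288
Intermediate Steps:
E(W, U) = 5*U - 5*U*W (E(W, U) = 5*((-W)*U + U) = 5*(-U*W + U) = 5*(U - U*W) = 5*U - 5*U*W)
s = -1/396 (s = 1/(-396) = -1/396 ≈ -0.0025253)
g(S, V) = S + 5*(1 - V)*(V + 2*S) (g(S, V) = S + 5*((S + V) + S)*(1 - V) = S + 5*(V + 2*S)*(1 - V) = S + 5*(1 - V)*(V + 2*S))
(-5174 + 28720)/(g(50, s) + 8760) = (-5174 + 28720)/((50 - 5*(-1 - 1/396)*(-1/396 + 2*50)) + 8760) = 23546/((50 - 5*(-397/396)*(-1/396 + 100)) + 8760) = 23546/((50 - 5*(-397/396)*39599/396) + 8760) = 23546/((50 + 78604015/156816) + 8760) = 23546/(86444815/156816 + 8760) = 23546/(1460152975/156816) = 23546*(156816/1460152975) = 3692389536/1460152975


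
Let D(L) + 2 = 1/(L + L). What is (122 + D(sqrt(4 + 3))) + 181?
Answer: 301 + sqrt(7)/14 ≈ 301.19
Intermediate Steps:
D(L) = -2 + 1/(2*L) (D(L) = -2 + 1/(L + L) = -2 + 1/(2*L))
(122 + D(sqrt(4 + 3))) + 181 = (122 + (-2 + 1/(2*(sqrt(4 + 3))))) + 181 = (122 + (-2 + 1/(2*(sqrt(7))))) + 181 = (122 + (-2 + (sqrt(7)/7)/2)) + 181 = (122 + (-2 + sqrt(7)/14)) + 181 = (120 + sqrt(7)/14) + 181 = 301 + sqrt(7)/14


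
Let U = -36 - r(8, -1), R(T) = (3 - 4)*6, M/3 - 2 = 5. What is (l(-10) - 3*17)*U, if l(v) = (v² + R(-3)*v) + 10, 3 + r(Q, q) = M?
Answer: -6426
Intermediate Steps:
M = 21 (M = 6 + 3*5 = 6 + 15 = 21)
R(T) = -6 (R(T) = -1*6 = -6)
r(Q, q) = 18 (r(Q, q) = -3 + 21 = 18)
U = -54 (U = -36 - 1*18 = -36 - 18 = -54)
l(v) = 10 + v² - 6*v (l(v) = (v² - 6*v) + 10 = 10 + v² - 6*v)
(l(-10) - 3*17)*U = ((10 + (-10)² - 6*(-10)) - 3*17)*(-54) = ((10 + 100 + 60) - 51)*(-54) = (170 - 51)*(-54) = 119*(-54) = -6426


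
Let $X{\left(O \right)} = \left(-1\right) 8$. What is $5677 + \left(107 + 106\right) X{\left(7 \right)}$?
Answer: $3973$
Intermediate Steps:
$X{\left(O \right)} = -8$
$5677 + \left(107 + 106\right) X{\left(7 \right)} = 5677 + \left(107 + 106\right) \left(-8\right) = 5677 + 213 \left(-8\right) = 5677 - 1704 = 3973$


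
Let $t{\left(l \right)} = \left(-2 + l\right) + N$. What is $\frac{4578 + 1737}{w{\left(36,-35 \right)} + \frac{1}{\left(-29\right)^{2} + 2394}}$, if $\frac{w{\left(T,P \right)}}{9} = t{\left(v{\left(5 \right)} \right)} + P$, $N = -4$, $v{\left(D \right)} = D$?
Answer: $- \frac{20429025}{1048139} \approx -19.491$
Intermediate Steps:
$t{\left(l \right)} = -6 + l$ ($t{\left(l \right)} = \left(-2 + l\right) - 4 = -6 + l$)
$w{\left(T,P \right)} = -9 + 9 P$ ($w{\left(T,P \right)} = 9 \left(\left(-6 + 5\right) + P\right) = 9 \left(-1 + P\right) = -9 + 9 P$)
$\frac{4578 + 1737}{w{\left(36,-35 \right)} + \frac{1}{\left(-29\right)^{2} + 2394}} = \frac{4578 + 1737}{\left(-9 + 9 \left(-35\right)\right) + \frac{1}{\left(-29\right)^{2} + 2394}} = \frac{6315}{\left(-9 - 315\right) + \frac{1}{841 + 2394}} = \frac{6315}{-324 + \frac{1}{3235}} = \frac{6315}{- \frac{1048139}{3235}} = 6315 \left(- \frac{3235}{1048139}\right) = - \frac{20429025}{1048139}$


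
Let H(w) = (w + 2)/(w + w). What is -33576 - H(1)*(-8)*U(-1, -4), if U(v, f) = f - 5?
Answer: -33684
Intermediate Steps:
U(v, f) = -5 + f
H(w) = (2 + w)/(2*w) (H(w) = (2 + w)/((2*w)) = (2 + w)*(1/(2*w)) = (2 + w)/(2*w))
-33576 - H(1)*(-8)*U(-1, -4) = -33576 - ((½)*(2 + 1)/1)*(-8)*(-5 - 4) = -33576 - ((½)*1*3)*(-8)*(-9) = -33576 - (3/2)*(-8)*(-9) = -33576 - (-12)*(-9) = -33576 - 1*108 = -33576 - 108 = -33684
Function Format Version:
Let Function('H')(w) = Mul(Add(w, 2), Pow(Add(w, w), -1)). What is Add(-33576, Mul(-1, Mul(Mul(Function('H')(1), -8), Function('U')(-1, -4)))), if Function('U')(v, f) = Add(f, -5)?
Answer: -33684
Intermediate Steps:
Function('U')(v, f) = Add(-5, f)
Function('H')(w) = Mul(Rational(1, 2), Pow(w, -1), Add(2, w)) (Function('H')(w) = Mul(Add(2, w), Pow(Mul(2, w), -1)) = Mul(Add(2, w), Mul(Rational(1, 2), Pow(w, -1))) = Mul(Rational(1, 2), Pow(w, -1), Add(2, w)))
Add(-33576, Mul(-1, Mul(Mul(Function('H')(1), -8), Function('U')(-1, -4)))) = Add(-33576, Mul(-1, Mul(Mul(Mul(Rational(1, 2), Pow(1, -1), Add(2, 1)), -8), Add(-5, -4)))) = Add(-33576, Mul(-1, Mul(Mul(Mul(Rational(1, 2), 1, 3), -8), -9))) = Add(-33576, Mul(-1, Mul(Mul(Rational(3, 2), -8), -9))) = Add(-33576, Mul(-1, Mul(-12, -9))) = Add(-33576, Mul(-1, 108)) = Add(-33576, -108) = -33684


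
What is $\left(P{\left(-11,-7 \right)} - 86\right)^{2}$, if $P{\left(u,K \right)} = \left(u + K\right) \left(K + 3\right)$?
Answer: $196$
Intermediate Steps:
$P{\left(u,K \right)} = \left(3 + K\right) \left(K + u\right)$ ($P{\left(u,K \right)} = \left(K + u\right) \left(3 + K\right) = \left(3 + K\right) \left(K + u\right)$)
$\left(P{\left(-11,-7 \right)} - 86\right)^{2} = \left(\left(\left(-7\right)^{2} + 3 \left(-7\right) + 3 \left(-11\right) - -77\right) - 86\right)^{2} = \left(\left(49 - 21 - 33 + 77\right) - 86\right)^{2} = \left(72 - 86\right)^{2} = \left(-14\right)^{2} = 196$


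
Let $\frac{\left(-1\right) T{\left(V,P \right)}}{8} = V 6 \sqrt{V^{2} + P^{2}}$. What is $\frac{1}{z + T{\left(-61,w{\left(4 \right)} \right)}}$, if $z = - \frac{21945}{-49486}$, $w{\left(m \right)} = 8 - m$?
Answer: $- \frac{361990090}{26152227737835165381} + \frac{2390091455296 \sqrt{3737}}{26152227737835165381} \approx 5.5868 \cdot 10^{-6}$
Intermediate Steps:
$T{\left(V,P \right)} = - 48 V \sqrt{P^{2} + V^{2}}$ ($T{\left(V,P \right)} = - 8 V 6 \sqrt{V^{2} + P^{2}} = - 8 \cdot 6 V \sqrt{P^{2} + V^{2}} = - 48 V \sqrt{P^{2} + V^{2}}$)
$z = \frac{21945}{49486}$ ($z = \left(-21945\right) \left(- \frac{1}{49486}\right) = \frac{21945}{49486} \approx 0.44346$)
$\frac{1}{z + T{\left(-61,w{\left(4 \right)} \right)}} = \frac{1}{\frac{21945}{49486} - - 2928 \sqrt{\left(8 - 4\right)^{2} + \left(-61\right)^{2}}} = \frac{1}{\frac{21945}{49486} - - 2928 \sqrt{\left(8 - 4\right)^{2} + 3721}} = \frac{1}{\frac{21945}{49486} - - 2928 \sqrt{4^{2} + 3721}} = \frac{1}{\frac{21945}{49486} - - 2928 \sqrt{16 + 3721}} = \frac{1}{\frac{21945}{49486} - - 2928 \sqrt{3737}} = \frac{1}{\frac{21945}{49486} + 2928 \sqrt{3737}}$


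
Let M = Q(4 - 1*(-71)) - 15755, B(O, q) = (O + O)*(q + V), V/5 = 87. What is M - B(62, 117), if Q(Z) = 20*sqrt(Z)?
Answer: -84203 + 100*sqrt(3) ≈ -84030.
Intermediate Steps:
V = 435 (V = 5*87 = 435)
B(O, q) = 2*O*(435 + q) (B(O, q) = (O + O)*(q + 435) = (2*O)*(435 + q) = 2*O*(435 + q))
M = -15755 + 100*sqrt(3) (M = 20*sqrt(4 - 1*(-71)) - 15755 = 20*sqrt(4 + 71) - 15755 = 20*sqrt(75) - 15755 = 20*(5*sqrt(3)) - 15755 = 100*sqrt(3) - 15755 = -15755 + 100*sqrt(3) ≈ -15582.)
M - B(62, 117) = (-15755 + 100*sqrt(3)) - 2*62*(435 + 117) = (-15755 + 100*sqrt(3)) - 2*62*552 = (-15755 + 100*sqrt(3)) - 1*68448 = (-15755 + 100*sqrt(3)) - 68448 = -84203 + 100*sqrt(3)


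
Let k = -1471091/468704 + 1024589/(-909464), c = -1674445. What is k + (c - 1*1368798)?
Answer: -162155403799904661/53283676832 ≈ -3.0432e+6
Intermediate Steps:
k = -227266658485/53283676832 (k = -1471091*1/468704 + 1024589*(-1/909464) = -1471091/468704 - 1024589/909464 = -227266658485/53283676832 ≈ -4.2652)
k + (c - 1*1368798) = -227266658485/53283676832 + (-1674445 - 1*1368798) = -227266658485/53283676832 + (-1674445 - 1368798) = -227266658485/53283676832 - 3043243 = -162155403799904661/53283676832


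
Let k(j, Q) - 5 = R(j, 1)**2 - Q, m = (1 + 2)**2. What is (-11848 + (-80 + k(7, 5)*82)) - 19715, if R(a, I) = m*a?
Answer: 293815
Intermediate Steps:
m = 9 (m = 3**2 = 9)
R(a, I) = 9*a
k(j, Q) = 5 - Q + 81*j**2 (k(j, Q) = 5 + ((9*j)**2 - Q) = 5 + (81*j**2 - Q) = 5 + (-Q + 81*j**2) = 5 - Q + 81*j**2)
(-11848 + (-80 + k(7, 5)*82)) - 19715 = (-11848 + (-80 + (5 - 1*5 + 81*7**2)*82)) - 19715 = (-11848 + (-80 + (5 - 5 + 81*49)*82)) - 19715 = (-11848 + (-80 + (5 - 5 + 3969)*82)) - 19715 = (-11848 + (-80 + 3969*82)) - 19715 = (-11848 + (-80 + 325458)) - 19715 = (-11848 + 325378) - 19715 = 313530 - 19715 = 293815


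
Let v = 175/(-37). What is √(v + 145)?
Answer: √192030/37 ≈ 11.844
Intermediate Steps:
v = -175/37 (v = 175*(-1/37) = -175/37 ≈ -4.7297)
√(v + 145) = √(-175/37 + 145) = √(5190/37) = √192030/37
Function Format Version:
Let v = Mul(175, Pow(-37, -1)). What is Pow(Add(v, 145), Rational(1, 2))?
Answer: Mul(Rational(1, 37), Pow(192030, Rational(1, 2))) ≈ 11.844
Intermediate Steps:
v = Rational(-175, 37) (v = Mul(175, Rational(-1, 37)) = Rational(-175, 37) ≈ -4.7297)
Pow(Add(v, 145), Rational(1, 2)) = Pow(Add(Rational(-175, 37), 145), Rational(1, 2)) = Pow(Rational(5190, 37), Rational(1, 2)) = Mul(Rational(1, 37), Pow(192030, Rational(1, 2)))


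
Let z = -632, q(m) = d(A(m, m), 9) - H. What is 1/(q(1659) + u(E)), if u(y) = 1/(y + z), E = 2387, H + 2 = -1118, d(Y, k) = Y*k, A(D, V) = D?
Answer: 1755/28169506 ≈ 6.2301e-5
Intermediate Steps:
H = -1120 (H = -2 - 1118 = -1120)
q(m) = 1120 + 9*m (q(m) = m*9 - 1*(-1120) = 9*m + 1120 = 1120 + 9*m)
u(y) = 1/(-632 + y) (u(y) = 1/(y - 632) = 1/(-632 + y))
1/(q(1659) + u(E)) = 1/((1120 + 9*1659) + 1/(-632 + 2387)) = 1/((1120 + 14931) + 1/1755) = 1/(16051 + 1/1755) = 1/(28169506/1755) = 1755/28169506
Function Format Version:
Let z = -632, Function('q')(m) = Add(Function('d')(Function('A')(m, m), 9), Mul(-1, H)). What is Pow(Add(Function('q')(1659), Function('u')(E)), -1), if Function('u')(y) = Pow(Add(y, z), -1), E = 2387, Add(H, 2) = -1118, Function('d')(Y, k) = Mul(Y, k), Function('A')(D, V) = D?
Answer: Rational(1755, 28169506) ≈ 6.2301e-5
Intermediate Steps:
H = -1120 (H = Add(-2, -1118) = -1120)
Function('q')(m) = Add(1120, Mul(9, m)) (Function('q')(m) = Add(Mul(m, 9), Mul(-1, -1120)) = Add(Mul(9, m), 1120) = Add(1120, Mul(9, m)))
Function('u')(y) = Pow(Add(-632, y), -1) (Function('u')(y) = Pow(Add(y, -632), -1) = Pow(Add(-632, y), -1))
Pow(Add(Function('q')(1659), Function('u')(E)), -1) = Pow(Add(Add(1120, Mul(9, 1659)), Pow(Add(-632, 2387), -1)), -1) = Pow(Add(Add(1120, 14931), Pow(1755, -1)), -1) = Pow(Add(16051, Rational(1, 1755)), -1) = Pow(Rational(28169506, 1755), -1) = Rational(1755, 28169506)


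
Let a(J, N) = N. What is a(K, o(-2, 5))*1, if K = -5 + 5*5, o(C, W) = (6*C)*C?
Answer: 24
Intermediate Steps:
o(C, W) = 6*C²
K = 20 (K = -5 + 25 = 20)
a(K, o(-2, 5))*1 = (6*(-2)²)*1 = (6*4)*1 = 24*1 = 24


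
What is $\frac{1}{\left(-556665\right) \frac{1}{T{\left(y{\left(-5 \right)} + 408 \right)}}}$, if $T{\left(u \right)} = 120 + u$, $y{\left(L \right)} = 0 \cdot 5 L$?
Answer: $- \frac{176}{185555} \approx -0.00094851$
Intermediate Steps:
$y{\left(L \right)} = 0$ ($y{\left(L \right)} = 0 L = 0$)
$\frac{1}{\left(-556665\right) \frac{1}{T{\left(y{\left(-5 \right)} + 408 \right)}}} = \frac{1}{\left(-556665\right) \frac{1}{120 + \left(0 + 408\right)}} = \frac{1}{\left(-556665\right) \frac{1}{120 + 408}} = \frac{1}{\left(-556665\right) \frac{1}{528}} = \frac{1}{- \frac{185555}{176}} = - \frac{176}{185555}$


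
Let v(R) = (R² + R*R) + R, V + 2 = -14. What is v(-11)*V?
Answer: -3696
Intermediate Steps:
V = -16 (V = -2 - 14 = -16)
v(R) = R + 2*R² (v(R) = (R² + R²) + R = 2*R² + R = R + 2*R²)
v(-11)*V = -11*(1 + 2*(-11))*(-16) = -11*(1 - 22)*(-16) = -11*(-21)*(-16) = 231*(-16) = -3696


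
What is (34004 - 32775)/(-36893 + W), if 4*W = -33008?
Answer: -1229/45145 ≈ -0.027223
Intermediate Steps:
W = -8252 (W = (¼)*(-33008) = -8252)
(34004 - 32775)/(-36893 + W) = (34004 - 32775)/(-36893 - 8252) = 1229/(-45145) = 1229*(-1/45145) = -1229/45145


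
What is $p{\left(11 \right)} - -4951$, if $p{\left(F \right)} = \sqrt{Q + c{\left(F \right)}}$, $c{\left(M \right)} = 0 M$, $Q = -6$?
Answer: $4951 + i \sqrt{6} \approx 4951.0 + 2.4495 i$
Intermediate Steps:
$c{\left(M \right)} = 0$
$p{\left(F \right)} = i \sqrt{6}$ ($p{\left(F \right)} = \sqrt{-6 + 0} = \sqrt{-6} = i \sqrt{6}$)
$p{\left(11 \right)} - -4951 = i \sqrt{6} - -4951 = i \sqrt{6} + 4951 = 4951 + i \sqrt{6}$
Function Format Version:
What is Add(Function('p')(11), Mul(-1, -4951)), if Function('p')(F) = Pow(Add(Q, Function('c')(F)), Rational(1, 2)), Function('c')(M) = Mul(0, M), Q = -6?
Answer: Add(4951, Mul(I, Pow(6, Rational(1, 2)))) ≈ Add(4951.0, Mul(2.4495, I))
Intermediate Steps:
Function('c')(M) = 0
Function('p')(F) = Mul(I, Pow(6, Rational(1, 2))) (Function('p')(F) = Pow(Add(-6, 0), Rational(1, 2)) = Pow(-6, Rational(1, 2)) = Mul(I, Pow(6, Rational(1, 2))))
Add(Function('p')(11), Mul(-1, -4951)) = Add(Mul(I, Pow(6, Rational(1, 2))), Mul(-1, -4951)) = Add(Mul(I, Pow(6, Rational(1, 2))), 4951) = Add(4951, Mul(I, Pow(6, Rational(1, 2))))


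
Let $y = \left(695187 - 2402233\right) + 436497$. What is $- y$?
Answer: $1270549$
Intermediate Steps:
$y = -1270549$ ($y = -1707046 + 436497 = -1270549$)
$- y = \left(-1\right) \left(-1270549\right) = 1270549$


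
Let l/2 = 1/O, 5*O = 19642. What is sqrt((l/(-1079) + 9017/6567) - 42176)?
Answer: 4*I*sqrt(12764964486158984902532730)/69589573053 ≈ 205.36*I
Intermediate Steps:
O = 19642/5 (O = (1/5)*19642 = 19642/5 ≈ 3928.4)
l = 5/9821 (l = 2/(19642/5) = 2*(5/19642) = 5/9821 ≈ 0.00050911)
sqrt((l/(-1079) + 9017/6567) - 42176) = sqrt(((5/9821)/(-1079) + 9017/6567) - 42176) = sqrt(((5/9821)*(-1/1079) + 9017*(1/6567)) - 42176) = sqrt((-5/10596859 + 9017/6567) - 42176) = sqrt(95551844768/69589573053 - 42176) = sqrt(-2934914281238560/69589573053) = 4*I*sqrt(12764964486158984902532730)/69589573053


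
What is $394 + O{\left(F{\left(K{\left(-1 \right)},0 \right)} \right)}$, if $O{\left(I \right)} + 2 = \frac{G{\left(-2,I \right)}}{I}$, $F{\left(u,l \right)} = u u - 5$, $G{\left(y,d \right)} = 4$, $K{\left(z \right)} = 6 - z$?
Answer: $\frac{4313}{11} \approx 392.09$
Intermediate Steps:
$F{\left(u,l \right)} = -5 + u^{2}$ ($F{\left(u,l \right)} = u^{2} - 5 = -5 + u^{2}$)
$O{\left(I \right)} = -2 + \frac{4}{I}$
$394 + O{\left(F{\left(K{\left(-1 \right)},0 \right)} \right)} = 394 - \left(2 - \frac{4}{-5 + \left(6 - -1\right)^{2}}\right) = 394 - \left(2 - \frac{4}{-5 + \left(6 + 1\right)^{2}}\right) = 394 - \left(2 - \frac{4}{-5 + 7^{2}}\right) = 394 - \left(2 - \frac{4}{-5 + 49}\right) = 394 - \left(2 - \frac{4}{44}\right) = 394 + \left(-2 + 4 \cdot \frac{1}{44}\right) = 394 + \left(-2 + \frac{1}{11}\right) = 394 - \frac{21}{11} = \frac{4313}{11}$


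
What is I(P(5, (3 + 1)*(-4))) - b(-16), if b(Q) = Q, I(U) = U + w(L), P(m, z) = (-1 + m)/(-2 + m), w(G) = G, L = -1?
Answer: 49/3 ≈ 16.333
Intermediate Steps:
P(m, z) = (-1 + m)/(-2 + m)
I(U) = -1 + U (I(U) = U - 1 = -1 + U)
I(P(5, (3 + 1)*(-4))) - b(-16) = (-1 + (-1 + 5)/(-2 + 5)) - 1*(-16) = (-1 + 4/3) + 16 = ⅓ + 16 = 49/3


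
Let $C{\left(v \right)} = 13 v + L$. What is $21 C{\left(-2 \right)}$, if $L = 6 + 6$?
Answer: $-294$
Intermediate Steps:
$L = 12$
$C{\left(v \right)} = 12 + 13 v$ ($C{\left(v \right)} = 13 v + 12 = 12 + 13 v$)
$21 C{\left(-2 \right)} = 21 \left(12 + 13 \left(-2\right)\right) = 21 \left(12 - 26\right) = 21 \left(-14\right) = -294$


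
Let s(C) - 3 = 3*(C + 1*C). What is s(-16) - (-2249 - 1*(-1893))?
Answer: 263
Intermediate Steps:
s(C) = 3 + 6*C (s(C) = 3 + 3*(C + 1*C) = 3 + 3*(C + C) = 3 + 3*(2*C) = 3 + 6*C)
s(-16) - (-2249 - 1*(-1893)) = (3 + 6*(-16)) - (-2249 - 1*(-1893)) = (3 - 96) - (-2249 + 1893) = -93 - 1*(-356) = -93 + 356 = 263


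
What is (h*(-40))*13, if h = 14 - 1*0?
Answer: -7280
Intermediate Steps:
h = 14 (h = 14 + 0 = 14)
(h*(-40))*13 = (14*(-40))*13 = -560*13 = -7280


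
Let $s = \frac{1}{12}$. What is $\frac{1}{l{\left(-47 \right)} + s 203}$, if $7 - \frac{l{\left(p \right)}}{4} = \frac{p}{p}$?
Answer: $\frac{12}{491} \approx 0.02444$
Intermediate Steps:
$s = \frac{1}{12} \approx 0.083333$
$l{\left(p \right)} = 24$ ($l{\left(p \right)} = 28 - 4 \frac{p}{p} = 28 - 4 = 24$)
$\frac{1}{l{\left(-47 \right)} + s 203} = \frac{1}{24 + \frac{1}{12} \cdot 203} = \frac{1}{24 + \frac{203}{12}} = \frac{1}{\frac{491}{12}} = \frac{12}{491}$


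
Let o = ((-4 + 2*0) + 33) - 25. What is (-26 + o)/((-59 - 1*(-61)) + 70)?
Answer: -11/36 ≈ -0.30556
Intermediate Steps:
o = 4 (o = ((-4 + 0) + 33) - 25 = (-4 + 33) - 25 = 29 - 25 = 4)
(-26 + o)/((-59 - 1*(-61)) + 70) = (-26 + 4)/((-59 - 1*(-61)) + 70) = -22/((-59 + 61) + 70) = -22/(2 + 70) = -22/72 = -22*1/72 = -11/36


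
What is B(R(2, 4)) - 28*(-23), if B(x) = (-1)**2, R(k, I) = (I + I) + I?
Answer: 645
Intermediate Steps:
R(k, I) = 3*I (R(k, I) = 2*I + I = 3*I)
B(x) = 1
B(R(2, 4)) - 28*(-23) = 1 - 28*(-23) = 1 + 644 = 645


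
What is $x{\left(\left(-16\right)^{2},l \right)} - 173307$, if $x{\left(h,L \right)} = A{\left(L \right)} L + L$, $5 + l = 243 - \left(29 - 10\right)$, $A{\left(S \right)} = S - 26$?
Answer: $-130821$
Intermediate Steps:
$A{\left(S \right)} = -26 + S$
$l = 219$ ($l = -5 + \left(243 - \left(29 - 10\right)\right) = -5 + \left(243 - 19\right) = -5 + 224 = 219$)
$x{\left(h,L \right)} = L + L \left(-26 + L\right)$ ($x{\left(h,L \right)} = \left(-26 + L\right) L + L = L \left(-26 + L\right) + L = L + L \left(-26 + L\right)$)
$x{\left(\left(-16\right)^{2},l \right)} - 173307 = 219 \left(-25 + 219\right) - 173307 = 219 \cdot 194 - 173307 = 42486 - 173307 = -130821$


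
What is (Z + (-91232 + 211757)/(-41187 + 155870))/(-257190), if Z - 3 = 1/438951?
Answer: -203925336557/12947000547312270 ≈ -1.5751e-5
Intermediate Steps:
Z = 1316854/438951 (Z = 3 + 1/438951 = 1316854/438951 ≈ 3.0000)
(Z + (-91232 + 211757)/(-41187 + 155870))/(-257190) = (1316854/438951 + (-91232 + 211757)/(-41187 + 155870))/(-257190) = (1316854/438951 + 120525/114683)*(-1/257190) = (203925336557/50340217533)*(-1/257190) = -203925336557/12947000547312270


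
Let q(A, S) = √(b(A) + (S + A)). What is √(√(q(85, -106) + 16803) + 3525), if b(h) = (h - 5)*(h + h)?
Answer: √(3525 + √(16803 + √13579)) ≈ 60.457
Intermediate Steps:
b(h) = 2*h*(-5 + h) (b(h) = (-5 + h)*(2*h) = 2*h*(-5 + h))
q(A, S) = √(A + S + 2*A*(-5 + A)) (q(A, S) = √(2*A*(-5 + A) + (S + A)) = √(2*A*(-5 + A) + (A + S)) = √(A + S + 2*A*(-5 + A)))
√(√(q(85, -106) + 16803) + 3525) = √(√(√(85 - 106 + 2*85*(-5 + 85)) + 16803) + 3525) = √(√(√(85 - 106 + 2*85*80) + 16803) + 3525) = √(√(√(85 - 106 + 13600) + 16803) + 3525) = √(√(√13579 + 16803) + 3525) = √(√(16803 + √13579) + 3525) = √(3525 + √(16803 + √13579))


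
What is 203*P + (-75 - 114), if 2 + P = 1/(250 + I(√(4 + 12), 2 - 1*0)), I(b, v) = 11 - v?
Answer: -21986/37 ≈ -594.22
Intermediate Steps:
P = -517/259 (P = -2 + 1/(250 + (11 - (2 - 1*0))) = -2 + 1/(250 + (11 - (2 + 0))) = -2 + 1/(250 + (11 - 1*2)) = -2 + 1/(250 + (11 - 2)) = -2 + 1/(250 + 9) = -2 + 1/259 = -517/259 ≈ -1.9961)
203*P + (-75 - 114) = 203*(-517/259) + (-75 - 114) = -14993/37 - 189 = -21986/37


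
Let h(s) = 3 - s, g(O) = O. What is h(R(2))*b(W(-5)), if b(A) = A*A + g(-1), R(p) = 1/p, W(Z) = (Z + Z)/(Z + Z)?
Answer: 0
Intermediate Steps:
W(Z) = 1 (W(Z) = (2*Z)/((2*Z)) = (2*Z)*(1/(2*Z)) = 1)
R(p) = 1/p
b(A) = -1 + A² (b(A) = A*A - 1 = A² - 1 = -1 + A²)
h(R(2))*b(W(-5)) = (3 - 1/2)*(-1 + 1²) = (3 - 1*½)*(-1 + 1) = (3 - ½)*0 = (5/2)*0 = 0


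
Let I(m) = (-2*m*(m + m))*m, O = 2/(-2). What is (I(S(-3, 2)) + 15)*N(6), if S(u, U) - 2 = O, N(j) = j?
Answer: 66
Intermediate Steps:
O = -1 (O = 2*(-1/2) = -1)
S(u, U) = 1 (S(u, U) = 2 - 1 = 1)
I(m) = -4*m**3 (I(m) = (-2*m*2*m)*m = (-4*m**2)*m = -4*m**3)
(I(S(-3, 2)) + 15)*N(6) = (-4*1**3 + 15)*6 = (-4*1 + 15)*6 = (-4 + 15)*6 = 11*6 = 66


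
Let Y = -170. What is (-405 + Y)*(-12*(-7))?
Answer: -48300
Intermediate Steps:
(-405 + Y)*(-12*(-7)) = (-405 - 170)*(-12*(-7)) = -575*84 = -48300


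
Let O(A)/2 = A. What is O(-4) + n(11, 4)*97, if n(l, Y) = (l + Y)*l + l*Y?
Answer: 20265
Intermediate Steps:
O(A) = 2*A
n(l, Y) = Y*l + l*(Y + l) (n(l, Y) = (Y + l)*l + Y*l = l*(Y + l) + Y*l = Y*l + l*(Y + l))
O(-4) + n(11, 4)*97 = 2*(-4) + (11*(11 + 2*4))*97 = -8 + (11*(11 + 8))*97 = -8 + (11*19)*97 = -8 + 209*97 = -8 + 20273 = 20265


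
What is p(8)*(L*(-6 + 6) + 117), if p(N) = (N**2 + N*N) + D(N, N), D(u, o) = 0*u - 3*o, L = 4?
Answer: 12168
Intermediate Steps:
D(u, o) = -3*o (D(u, o) = 0 - 3*o = -3*o)
p(N) = -3*N + 2*N**2 (p(N) = (N**2 + N*N) - 3*N = (N**2 + N**2) - 3*N = 2*N**2 - 3*N = -3*N + 2*N**2)
p(8)*(L*(-6 + 6) + 117) = (8*(-3 + 2*8))*(4*(-6 + 6) + 117) = (8*(-3 + 16))*(4*0 + 117) = (8*13)*(0 + 117) = 104*117 = 12168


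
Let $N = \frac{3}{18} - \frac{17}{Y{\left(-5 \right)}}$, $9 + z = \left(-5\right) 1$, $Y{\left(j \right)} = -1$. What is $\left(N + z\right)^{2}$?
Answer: $\frac{361}{36} \approx 10.028$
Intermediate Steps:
$z = -14$ ($z = -9 - 5 = -14$)
$N = \frac{103}{6}$ ($N = \frac{3}{18} - \frac{17}{-1} = 3 \cdot \frac{1}{18} - -17 = \frac{1}{6} + 17 = \frac{103}{6} \approx 17.167$)
$\left(N + z\right)^{2} = \left(\frac{103}{6} - 14\right)^{2} = \left(\frac{19}{6}\right)^{2} = \frac{361}{36}$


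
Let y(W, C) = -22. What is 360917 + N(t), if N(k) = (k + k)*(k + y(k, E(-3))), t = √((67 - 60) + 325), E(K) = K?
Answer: 361581 - 88*√83 ≈ 3.6078e+5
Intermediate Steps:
t = 2*√83 (t = √(7 + 325) = √332 = 2*√83 ≈ 18.221)
N(k) = 2*k*(-22 + k) (N(k) = (k + k)*(k - 22) = (2*k)*(-22 + k) = 2*k*(-22 + k))
360917 + N(t) = 360917 + 2*(2*√83)*(-22 + 2*√83) = 360917 + 4*√83*(-22 + 2*√83)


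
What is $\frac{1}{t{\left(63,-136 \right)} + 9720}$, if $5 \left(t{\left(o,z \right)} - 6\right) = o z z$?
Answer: $\frac{5}{1213878} \approx 4.119 \cdot 10^{-6}$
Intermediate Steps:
$t{\left(o,z \right)} = 6 + \frac{o z^{2}}{5}$ ($t{\left(o,z \right)} = 6 + \frac{o z z}{5} = 6 + \frac{o z^{2}}{5}$)
$\frac{1}{t{\left(63,-136 \right)} + 9720} = \frac{1}{\left(6 + \frac{1}{5} \cdot 63 \left(-136\right)^{2}\right) + 9720} = \frac{1}{\left(6 + \frac{1}{5} \cdot 63 \cdot 18496\right) + 9720} = \frac{1}{\left(6 + \frac{1165248}{5}\right) + 9720} = \frac{1}{\frac{1165278}{5} + 9720} = \frac{1}{\frac{1213878}{5}} = \frac{5}{1213878}$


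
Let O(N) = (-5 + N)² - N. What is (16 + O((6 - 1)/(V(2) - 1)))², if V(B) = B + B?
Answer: 52441/81 ≈ 647.42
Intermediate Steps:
V(B) = 2*B
(16 + O((6 - 1)/(V(2) - 1)))² = (16 + ((-5 + (6 - 1)/(2*2 - 1))² - (6 - 1)/(2*2 - 1)))² = (16 + ((-5 + 5/(4 - 1))² - 5/(4 - 1)))² = (16 + ((-5 + 5/3)² - 5/3))² = (16 + ((-5 + 5*(⅓))² - 5/3))² = (16 + ((-5 + 5/3)² - 1*5/3))² = (16 + ((-10/3)² - 5/3))² = (16 + (100/9 - 5/3))² = (16 + 85/9)² = (229/9)² = 52441/81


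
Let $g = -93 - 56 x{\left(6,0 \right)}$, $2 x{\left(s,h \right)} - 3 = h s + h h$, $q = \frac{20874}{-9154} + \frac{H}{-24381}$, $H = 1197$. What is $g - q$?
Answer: $- \frac{309393841}{1771299} \approx -174.67$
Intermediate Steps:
$q = - \frac{4126082}{1771299}$ ($q = \frac{20874}{-9154} + \frac{1197}{-24381} = 20874 \left(- \frac{1}{9154}\right) + 1197 \left(- \frac{1}{24381}\right) = - \frac{10437}{4577} - \frac{19}{387} = - \frac{4126082}{1771299} \approx -2.3294$)
$x{\left(s,h \right)} = \frac{3}{2} + \frac{h^{2}}{2} + \frac{h s}{2}$ ($x{\left(s,h \right)} = \frac{3}{2} + \frac{h s + h h}{2} = \frac{3}{2} + \frac{h s + h^{2}}{2} = \frac{3}{2} + \frac{h^{2} + h s}{2} = \frac{3}{2} + \left(\frac{h^{2}}{2} + \frac{h s}{2}\right) = \frac{3}{2} + \frac{h^{2}}{2} + \frac{h s}{2}$)
$g = -177$ ($g = -93 - 56 \left(\frac{3}{2} + \frac{0^{2}}{2} + \frac{1}{2} \cdot 0 \cdot 6\right) = -93 - 56 \left(\frac{3}{2} + \frac{1}{2} \cdot 0 + 0\right) = -93 - 56 \left(\frac{3}{2} + 0 + 0\right) = -93 - 84 = -177$)
$g - q = -177 - - \frac{4126082}{1771299} = -177 + \frac{4126082}{1771299} = - \frac{309393841}{1771299}$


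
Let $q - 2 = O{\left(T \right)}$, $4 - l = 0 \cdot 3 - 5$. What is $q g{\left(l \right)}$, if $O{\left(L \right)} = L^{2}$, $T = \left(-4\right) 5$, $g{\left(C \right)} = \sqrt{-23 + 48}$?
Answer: $2010$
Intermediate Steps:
$l = 9$ ($l = 4 - \left(0 \cdot 3 - 5\right) = 4 - \left(0 - 5\right) = 4 - -5 = 4 + 5 = 9$)
$g{\left(C \right)} = 5$ ($g{\left(C \right)} = \sqrt{25} = 5$)
$T = -20$
$q = 402$ ($q = 2 + \left(-20\right)^{2} = 2 + 400 = 402$)
$q g{\left(l \right)} = 402 \cdot 5 = 2010$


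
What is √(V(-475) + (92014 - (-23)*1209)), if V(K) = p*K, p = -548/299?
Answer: √10789946921/299 ≈ 347.41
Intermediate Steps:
p = -548/299 (p = -548*1/299 = -548/299 ≈ -1.8328)
V(K) = -548*K/299
√(V(-475) + (92014 - (-23)*1209)) = √(-548/299*(-475) + (92014 - (-23)*1209)) = √(260300/299 + (92014 - 1*(-27807))) = √(260300/299 + (92014 + 27807)) = √(260300/299 + 119821) = √(36086779/299) = √10789946921/299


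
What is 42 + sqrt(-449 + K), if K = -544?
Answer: 42 + I*sqrt(993) ≈ 42.0 + 31.512*I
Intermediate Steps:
42 + sqrt(-449 + K) = 42 + sqrt(-449 - 544) = 42 + sqrt(-993) = 42 + I*sqrt(993)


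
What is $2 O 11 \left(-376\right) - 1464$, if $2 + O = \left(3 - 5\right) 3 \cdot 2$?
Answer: $114344$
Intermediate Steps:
$O = -14$ ($O = -2 + \left(3 - 5\right) 3 \cdot 2 = -2 + \left(-2\right) 3 \cdot 2 = -2 - 12 = -14$)
$2 O 11 \left(-376\right) - 1464 = 2 \left(-14\right) 11 \left(-376\right) - 1464 = \left(-28\right) 11 \left(-376\right) - 1464 = \left(-308\right) \left(-376\right) - 1464 = 115808 - 1464 = 114344$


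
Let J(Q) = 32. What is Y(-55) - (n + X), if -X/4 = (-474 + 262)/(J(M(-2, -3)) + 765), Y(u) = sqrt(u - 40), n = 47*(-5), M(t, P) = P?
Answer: 186447/797 + I*sqrt(95) ≈ 233.94 + 9.7468*I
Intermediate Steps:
n = -235
Y(u) = sqrt(-40 + u)
X = 848/797 (X = -4*(-474 + 262)/(32 + 765) = -(-848)/797 = -4*(-212/797) = 848/797 ≈ 1.0640)
Y(-55) - (n + X) = sqrt(-40 - 55) - (-235 + 848/797) = sqrt(-95) - 1*(-186447/797) = I*sqrt(95) + 186447/797 = 186447/797 + I*sqrt(95)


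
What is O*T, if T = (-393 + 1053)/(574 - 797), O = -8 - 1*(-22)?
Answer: -9240/223 ≈ -41.435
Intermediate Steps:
O = 14 (O = -8 + 22 = 14)
T = -660/223 (T = 660/(-223) = 660*(-1/223) = -660/223 ≈ -2.9596)
O*T = 14*(-660/223) = -9240/223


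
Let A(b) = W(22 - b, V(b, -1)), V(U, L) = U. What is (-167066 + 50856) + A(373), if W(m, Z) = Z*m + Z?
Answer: -246760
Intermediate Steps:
W(m, Z) = Z + Z*m
A(b) = b*(23 - b) (A(b) = b*(1 + (22 - b)) = b*(23 - b))
(-167066 + 50856) + A(373) = (-167066 + 50856) + 373*(23 - 1*373) = -116210 + 373*(23 - 373) = -116210 + 373*(-350) = -116210 - 130550 = -246760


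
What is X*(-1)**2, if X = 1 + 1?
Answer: 2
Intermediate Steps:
X = 2
X*(-1)**2 = 2*(-1)**2 = 2*1 = 2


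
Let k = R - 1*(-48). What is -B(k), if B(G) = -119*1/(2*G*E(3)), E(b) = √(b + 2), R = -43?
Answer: 119*√5/50 ≈ 5.3218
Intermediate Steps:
E(b) = √(2 + b)
k = 5 (k = -43 - 1*(-48) = -43 + 48 = 5)
B(G) = -119*√5/(10*G) (B(G) = -119*1/(2*G*√(2 + 3)) = -119*√5/(10*G))
-B(k) = -(-119)*√5/(10*5) = -(-119)*√5/50 = 119*√5/50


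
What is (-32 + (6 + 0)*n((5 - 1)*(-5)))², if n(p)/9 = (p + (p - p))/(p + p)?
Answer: 25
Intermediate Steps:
n(p) = 9/2 (n(p) = 9*((p + (p - p))/(p + p)) = 9*((p + 0)/((2*p))) = 9*(p*(1/(2*p))) = 9*(½) = 9/2)
(-32 + (6 + 0)*n((5 - 1)*(-5)))² = (-32 + (6 + 0)*(9/2))² = (-32 + 6*(9/2))² = (-32 + 27)² = (-5)² = 25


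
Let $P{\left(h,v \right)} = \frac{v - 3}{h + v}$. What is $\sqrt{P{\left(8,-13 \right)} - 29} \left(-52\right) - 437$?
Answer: $-437 - \frac{52 i \sqrt{645}}{5} \approx -437.0 - 264.13 i$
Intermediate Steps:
$P{\left(h,v \right)} = \frac{-3 + v}{h + v}$
$\sqrt{P{\left(8,-13 \right)} - 29} \left(-52\right) - 437 = \sqrt{\frac{-3 - 13}{8 - 13} - 29} \left(-52\right) - 437 = \sqrt{\frac{1}{-5} \left(-16\right) - 29} \left(-52\right) - 437 = \sqrt{\left(- \frac{1}{5}\right) \left(-16\right) - 29} \left(-52\right) - 437 = \sqrt{\frac{16}{5} - 29} \left(-52\right) - 437 = \sqrt{- \frac{129}{5}} \left(-52\right) - 437 = \frac{i \sqrt{645}}{5} \left(-52\right) - 437 = - \frac{52 i \sqrt{645}}{5} - 437 = -437 - \frac{52 i \sqrt{645}}{5}$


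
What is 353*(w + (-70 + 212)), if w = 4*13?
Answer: 68482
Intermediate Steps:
w = 52
353*(w + (-70 + 212)) = 353*(52 + (-70 + 212)) = 353*(52 + 142) = 353*194 = 68482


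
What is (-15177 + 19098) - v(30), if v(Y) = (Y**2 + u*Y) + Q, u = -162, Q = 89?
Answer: 7792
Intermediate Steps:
v(Y) = 89 + Y**2 - 162*Y (v(Y) = (Y**2 - 162*Y) + 89 = 89 + Y**2 - 162*Y)
(-15177 + 19098) - v(30) = (-15177 + 19098) - (89 + 30**2 - 162*30) = 3921 - (89 + 900 - 4860) = 3921 - 1*(-3871) = 3921 + 3871 = 7792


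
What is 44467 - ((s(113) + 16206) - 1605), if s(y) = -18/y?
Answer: 3374876/113 ≈ 29866.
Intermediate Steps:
44467 - ((s(113) + 16206) - 1605) = 44467 - ((-18/113 + 16206) - 1605) = 44467 - (1831260/113 - 1605) = 44467 - 1*1649895/113 = 44467 - 1649895/113 = 3374876/113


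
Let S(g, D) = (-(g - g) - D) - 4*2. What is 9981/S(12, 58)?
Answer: -3327/22 ≈ -151.23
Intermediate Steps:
S(g, D) = -8 - D (S(g, D) = (-1*0 - D) - 8 = (0 - D) - 8 = -D - 8 = -8 - D)
9981/S(12, 58) = 9981/(-8 - 1*58) = 9981/(-8 - 58) = 9981/(-66) = 9981*(-1/66) = -3327/22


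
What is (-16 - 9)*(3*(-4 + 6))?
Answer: -150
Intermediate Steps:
(-16 - 9)*(3*(-4 + 6)) = -75*2 = -25*6 = -150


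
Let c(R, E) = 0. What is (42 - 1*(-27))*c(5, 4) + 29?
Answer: 29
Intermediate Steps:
(42 - 1*(-27))*c(5, 4) + 29 = (42 - 1*(-27))*0 + 29 = (42 + 27)*0 + 29 = 69*0 + 29 = 0 + 29 = 29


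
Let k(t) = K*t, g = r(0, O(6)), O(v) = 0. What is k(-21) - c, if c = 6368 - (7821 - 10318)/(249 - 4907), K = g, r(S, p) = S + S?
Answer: -29659647/4658 ≈ -6367.5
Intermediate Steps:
r(S, p) = 2*S
g = 0 (g = 2*0 = 0)
K = 0
c = 29659647/4658 (c = 6368 - (-2497)/(-4658) = 6368 - (-2497)*(-1)/4658 = 6368 - 1*2497/4658 = 6368 - 2497/4658 = 29659647/4658 ≈ 6367.5)
k(t) = 0 (k(t) = 0*t = 0)
k(-21) - c = 0 - 1*29659647/4658 = 0 - 29659647/4658 = -29659647/4658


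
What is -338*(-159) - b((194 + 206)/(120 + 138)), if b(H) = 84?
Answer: 53658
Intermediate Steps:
-338*(-159) - b((194 + 206)/(120 + 138)) = -338*(-159) - 1*84 = 53742 - 84 = 53658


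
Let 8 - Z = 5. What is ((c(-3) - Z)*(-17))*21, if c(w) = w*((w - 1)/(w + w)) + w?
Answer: 2856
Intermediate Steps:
Z = 3 (Z = 8 - 1*5 = 8 - 5 = 3)
c(w) = -½ + 3*w/2 (c(w) = w*((-1 + w)/((2*w))) + w = w*((-1 + w)*(1/(2*w))) + w = w*((-1 + w)/(2*w)) + w = (-½ + w/2) + w = -½ + 3*w/2)
((c(-3) - Z)*(-17))*21 = (((-½ + (3/2)*(-3)) - 1*3)*(-17))*21 = (((-½ - 9/2) - 3)*(-17))*21 = ((-5 - 3)*(-17))*21 = -8*(-17)*21 = 136*21 = 2856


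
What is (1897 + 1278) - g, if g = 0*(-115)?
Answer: 3175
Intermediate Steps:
g = 0
(1897 + 1278) - g = (1897 + 1278) - 1*0 = 3175 + 0 = 3175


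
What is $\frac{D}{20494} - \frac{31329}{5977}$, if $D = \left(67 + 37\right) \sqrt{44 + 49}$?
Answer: $- \frac{31329}{5977} + \frac{52 \sqrt{93}}{10247} \approx -5.1927$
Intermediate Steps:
$D = 104 \sqrt{93} \approx 1002.9$
$\frac{D}{20494} - \frac{31329}{5977} = \frac{104 \sqrt{93}}{20494} - \frac{31329}{5977} = 104 \sqrt{93} \cdot \frac{1}{20494} - \frac{31329}{5977} = \frac{52 \sqrt{93}}{10247} - \frac{31329}{5977} = - \frac{31329}{5977} + \frac{52 \sqrt{93}}{10247}$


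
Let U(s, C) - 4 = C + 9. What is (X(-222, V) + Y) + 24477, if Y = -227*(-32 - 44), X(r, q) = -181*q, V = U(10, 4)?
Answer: 38652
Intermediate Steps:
U(s, C) = 13 + C (U(s, C) = 4 + (C + 9) = 4 + (9 + C) = 13 + C)
V = 17 (V = 13 + 4 = 17)
Y = 17252 (Y = -227*(-76) = 17252)
(X(-222, V) + Y) + 24477 = (-181*17 + 17252) + 24477 = (-3077 + 17252) + 24477 = 14175 + 24477 = 38652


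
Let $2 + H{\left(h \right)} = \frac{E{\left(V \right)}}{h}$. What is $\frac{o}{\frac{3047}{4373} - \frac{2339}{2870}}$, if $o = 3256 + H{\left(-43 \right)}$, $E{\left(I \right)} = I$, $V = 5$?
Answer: $- \frac{585343235890}{21264317} \approx -27527.0$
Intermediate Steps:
$H{\left(h \right)} = -2 + \frac{5}{h}$
$o = \frac{139917}{43}$ ($o = 3256 - \left(2 - \frac{5}{-43}\right) = 3256 + \left(-2 + 5 \left(- \frac{1}{43}\right)\right) = 3256 - \frac{91}{43} = \frac{139917}{43} \approx 3253.9$)
$\frac{o}{\frac{3047}{4373} - \frac{2339}{2870}} = \frac{139917}{43 \left(\frac{3047}{4373} - \frac{2339}{2870}\right)} = \frac{139917}{43 \left(- \frac{1483557}{12550510}\right)} = \frac{139917}{43} \left(- \frac{12550510}{1483557}\right) = - \frac{585343235890}{21264317}$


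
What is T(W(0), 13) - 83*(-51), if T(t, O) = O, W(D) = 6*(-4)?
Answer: 4246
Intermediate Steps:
W(D) = -24
T(W(0), 13) - 83*(-51) = 13 - 83*(-51) = 13 + 4233 = 4246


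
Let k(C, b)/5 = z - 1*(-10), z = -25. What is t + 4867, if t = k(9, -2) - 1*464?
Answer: 4328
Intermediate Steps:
k(C, b) = -75 (k(C, b) = 5*(-25 - 1*(-10)) = 5*(-25 + 10) = 5*(-15) = -75)
t = -539 (t = -75 - 1*464 = -75 - 464 = -539)
t + 4867 = -539 + 4867 = 4328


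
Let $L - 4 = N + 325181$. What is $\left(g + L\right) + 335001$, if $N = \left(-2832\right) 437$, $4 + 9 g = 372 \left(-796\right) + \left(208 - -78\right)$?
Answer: $-610268$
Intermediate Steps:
$g = -32870$ ($g = - \frac{4}{9} + \frac{372 \left(-796\right) + \left(208 - -78\right)}{9} = - \frac{4}{9} + \frac{-296112 + \left(208 + 78\right)}{9} = - \frac{4}{9} + \frac{-296112 + 286}{9} = - \frac{4}{9} + \frac{1}{9} \left(-295826\right) = - \frac{4}{9} - \frac{295826}{9} = -32870$)
$N = -1237584$
$L = -912399$ ($L = 4 + \left(-1237584 + 325181\right) = 4 - 912403 = -912399$)
$\left(g + L\right) + 335001 = \left(-32870 - 912399\right) + 335001 = -945269 + 335001 = -610268$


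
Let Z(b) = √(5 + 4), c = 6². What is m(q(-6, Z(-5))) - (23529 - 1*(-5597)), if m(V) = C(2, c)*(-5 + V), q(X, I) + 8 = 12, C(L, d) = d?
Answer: -29162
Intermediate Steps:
c = 36
Z(b) = 3 (Z(b) = √9 = 3)
q(X, I) = 4 (q(X, I) = -8 + 12 = 4)
m(V) = -180 + 36*V (m(V) = 36*(-5 + V) = -180 + 36*V)
m(q(-6, Z(-5))) - (23529 - 1*(-5597)) = (-180 + 36*4) - (23529 - 1*(-5597)) = (-180 + 144) - (23529 + 5597) = -36 - 1*29126 = -36 - 29126 = -29162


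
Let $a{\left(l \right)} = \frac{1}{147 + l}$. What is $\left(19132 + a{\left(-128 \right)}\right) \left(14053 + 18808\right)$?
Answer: $\frac{11945269249}{19} \approx 6.287 \cdot 10^{8}$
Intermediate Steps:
$\left(19132 + a{\left(-128 \right)}\right) \left(14053 + 18808\right) = \left(19132 + \frac{1}{147 - 128}\right) \left(14053 + 18808\right) = \left(19132 + \frac{1}{19}\right) 32861 = \frac{363509}{19} \cdot 32861 = \frac{11945269249}{19}$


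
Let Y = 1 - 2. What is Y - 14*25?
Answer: -351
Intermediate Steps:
Y = -1
Y - 14*25 = -1 - 14*25 = -1 - 350 = -351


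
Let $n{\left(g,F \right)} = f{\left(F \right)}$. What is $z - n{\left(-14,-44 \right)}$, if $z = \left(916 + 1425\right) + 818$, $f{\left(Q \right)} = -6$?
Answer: $3165$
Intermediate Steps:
$n{\left(g,F \right)} = -6$
$z = 3159$ ($z = 2341 + 818 = 3159$)
$z - n{\left(-14,-44 \right)} = 3159 - -6 = 3159 + 6 = 3165$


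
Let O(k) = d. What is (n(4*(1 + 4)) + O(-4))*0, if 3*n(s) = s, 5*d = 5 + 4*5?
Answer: 0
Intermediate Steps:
d = 5 (d = (5 + 4*5)/5 = (5 + 20)/5 = (⅕)*25 = 5)
O(k) = 5
n(s) = s/3
(n(4*(1 + 4)) + O(-4))*0 = ((4*(1 + 4))/3 + 5)*0 = ((4*5)/3 + 5)*0 = ((⅓)*20 + 5)*0 = (20/3 + 5)*0 = (35/3)*0 = 0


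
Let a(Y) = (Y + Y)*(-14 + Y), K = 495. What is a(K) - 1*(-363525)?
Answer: 839715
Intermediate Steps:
a(Y) = 2*Y*(-14 + Y) (a(Y) = (2*Y)*(-14 + Y) = 2*Y*(-14 + Y))
a(K) - 1*(-363525) = 2*495*(-14 + 495) - 1*(-363525) = 2*495*481 + 363525 = 476190 + 363525 = 839715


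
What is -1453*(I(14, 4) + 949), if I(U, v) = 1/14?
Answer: -19306011/14 ≈ -1.3790e+6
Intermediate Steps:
I(U, v) = 1/14
-1453*(I(14, 4) + 949) = -1453*(1/14 + 949) = -1453*13287/14 = -19306011/14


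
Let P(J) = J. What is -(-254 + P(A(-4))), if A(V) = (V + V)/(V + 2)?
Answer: 250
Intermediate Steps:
A(V) = 2*V/(2 + V) (A(V) = (2*V)/(2 + V) = 2*V/(2 + V))
-(-254 + P(A(-4))) = -(-254 + 2*(-4)/(2 - 4)) = -(-254 + 2*(-4)/(-2)) = -(-254 + 2*(-4)*(-½)) = -(-254 + 4) = -1*(-250) = 250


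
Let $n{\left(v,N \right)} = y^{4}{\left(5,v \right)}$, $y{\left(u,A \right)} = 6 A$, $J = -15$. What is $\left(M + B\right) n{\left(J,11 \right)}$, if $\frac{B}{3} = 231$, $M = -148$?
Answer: $35757450000$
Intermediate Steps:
$B = 693$ ($B = 3 \cdot 231 = 693$)
$n{\left(v,N \right)} = 1296 v^{4}$ ($n{\left(v,N \right)} = \left(6 v\right)^{4} = 1296 v^{4}$)
$\left(M + B\right) n{\left(J,11 \right)} = \left(-148 + 693\right) 1296 \left(-15\right)^{4} = 545 \cdot 1296 \cdot 50625 = 545 \cdot 65610000 = 35757450000$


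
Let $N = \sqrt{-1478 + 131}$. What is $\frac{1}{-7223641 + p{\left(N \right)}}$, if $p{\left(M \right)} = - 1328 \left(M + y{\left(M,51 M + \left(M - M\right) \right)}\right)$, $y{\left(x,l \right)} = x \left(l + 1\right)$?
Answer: $\frac{i}{2656 \sqrt{1347} + 84005975 i} \approx 1.1904 \cdot 10^{-8} + 1.3813 \cdot 10^{-11} i$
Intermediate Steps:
$y{\left(x,l \right)} = x \left(1 + l\right)$
$N = i \sqrt{1347}$ ($N = \sqrt{-1347} = i \sqrt{1347} \approx 36.701 i$)
$p{\left(M \right)} = - 1328 M - 1328 M \left(1 + 51 M\right)$ ($p{\left(M \right)} = - 1328 \left(M + M \left(1 + \left(51 M + \left(M - M\right)\right)\right)\right) = - 1328 \left(M + M \left(1 + \left(51 M + 0\right)\right)\right) = - 1328 \left(M + M \left(1 + 51 M\right)\right) = - 1328 M - 1328 M \left(1 + 51 M\right)$)
$\frac{1}{-7223641 + p{\left(N \right)}} = \frac{1}{-7223641 + 1328 i \sqrt{1347} \left(-2 - 51 i \sqrt{1347}\right)}$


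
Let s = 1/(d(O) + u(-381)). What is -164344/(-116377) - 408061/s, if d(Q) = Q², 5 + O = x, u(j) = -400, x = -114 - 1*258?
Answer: -6730556433445469/116377 ≈ -5.7834e+10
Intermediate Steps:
x = -372 (x = -114 - 258 = -372)
O = -377 (O = -5 - 372 = -377)
s = 1/141729 (s = 1/((-377)² - 400) = 1/(142129 - 400) = 1/141729 ≈ 7.0557e-6)
-164344/(-116377) - 408061/s = -164344/(-116377) - 408061/1/141729 = -164344*(-1/116377) - 408061*141729 = 164344/116377 - 57834077469 = -6730556433445469/116377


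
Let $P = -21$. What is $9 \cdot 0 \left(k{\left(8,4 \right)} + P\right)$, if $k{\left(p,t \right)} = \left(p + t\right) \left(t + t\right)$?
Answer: $0$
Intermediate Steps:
$k{\left(p,t \right)} = 2 t \left(p + t\right)$ ($k{\left(p,t \right)} = \left(p + t\right) 2 t = 2 t \left(p + t\right)$)
$9 \cdot 0 \left(k{\left(8,4 \right)} + P\right) = 9 \cdot 0 \left(2 \cdot 4 \left(8 + 4\right) - 21\right) = 0 \left(2 \cdot 4 \cdot 12 - 21\right) = 0 \left(96 - 21\right) = 0 \cdot 75 = 0$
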